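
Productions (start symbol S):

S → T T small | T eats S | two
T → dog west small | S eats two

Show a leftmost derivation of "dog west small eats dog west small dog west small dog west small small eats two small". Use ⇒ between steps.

S ⇒ T eats S ⇒ dog west small eats S ⇒ dog west small eats T T small ⇒ dog west small eats dog west small T small ⇒ dog west small eats dog west small S eats two small ⇒ dog west small eats dog west small T T small eats two small ⇒ dog west small eats dog west small dog west small T small eats two small ⇒ dog west small eats dog west small dog west small dog west small small eats two small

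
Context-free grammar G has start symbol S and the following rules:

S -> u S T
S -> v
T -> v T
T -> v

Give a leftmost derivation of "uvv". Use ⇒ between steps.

S ⇒ uST ⇒ uvT ⇒ uvv

S ⇒ uST   [S -> u S T]
uST ⇒ uvT   [S -> v]
uvT ⇒ uvv   [T -> v]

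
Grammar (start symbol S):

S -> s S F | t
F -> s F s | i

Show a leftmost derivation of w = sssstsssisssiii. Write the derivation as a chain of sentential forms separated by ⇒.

S ⇒ sSF ⇒ ssSFF ⇒ sssSFFF ⇒ ssssSFFFF ⇒ sssstFFFF ⇒ sssstsFsFFF ⇒ sssstssFssFFF ⇒ sssstsssFsssFFF ⇒ sssstsssisssFFF ⇒ sssstsssisssiFF ⇒ sssstsssisssiiF ⇒ sssstsssisssiii

S ⇒ sSF   [S -> s S F]
sSF ⇒ ssSFF   [S -> s S F]
ssSFF ⇒ sssSFFF   [S -> s S F]
sssSFFF ⇒ ssssSFFFF   [S -> s S F]
ssssSFFFF ⇒ sssstFFFF   [S -> t]
sssstFFFF ⇒ sssstsFsFFF   [F -> s F s]
sssstsFsFFF ⇒ sssstssFssFFF   [F -> s F s]
sssstssFssFFF ⇒ sssstsssFsssFFF   [F -> s F s]
sssstsssFsssFFF ⇒ sssstsssisssFFF   [F -> i]
sssstsssisssFFF ⇒ sssstsssisssiFF   [F -> i]
sssstsssisssiFF ⇒ sssstsssisssiiF   [F -> i]
sssstsssisssiiF ⇒ sssstsssisssiii   [F -> i]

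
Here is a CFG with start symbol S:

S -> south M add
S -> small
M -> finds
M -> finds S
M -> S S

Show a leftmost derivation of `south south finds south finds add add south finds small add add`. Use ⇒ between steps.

S ⇒ south M add ⇒ south S S add ⇒ south south M add S add ⇒ south south finds S add S add ⇒ south south finds south M add add S add ⇒ south south finds south finds add add S add ⇒ south south finds south finds add add south M add add ⇒ south south finds south finds add add south finds S add add ⇒ south south finds south finds add add south finds small add add

S ⇒ south M add   [S -> south M add]
south M add ⇒ south S S add   [M -> S S]
south S S add ⇒ south south M add S add   [S -> south M add]
south south M add S add ⇒ south south finds S add S add   [M -> finds S]
south south finds S add S add ⇒ south south finds south M add add S add   [S -> south M add]
south south finds south M add add S add ⇒ south south finds south finds add add S add   [M -> finds]
south south finds south finds add add S add ⇒ south south finds south finds add add south M add add   [S -> south M add]
south south finds south finds add add south M add add ⇒ south south finds south finds add add south finds S add add   [M -> finds S]
south south finds south finds add add south finds S add add ⇒ south south finds south finds add add south finds small add add   [S -> small]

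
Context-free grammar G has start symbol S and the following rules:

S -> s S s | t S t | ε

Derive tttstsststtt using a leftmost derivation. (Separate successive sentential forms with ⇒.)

S ⇒ tSt   [S -> t S t]
tSt ⇒ ttStt   [S -> t S t]
ttStt ⇒ tttSttt   [S -> t S t]
tttSttt ⇒ tttsSsttt   [S -> s S s]
tttsSsttt ⇒ tttstStsttt   [S -> t S t]
tttstStsttt ⇒ tttstsSststtt   [S -> s S s]
tttstsSststtt ⇒ tttstsststtt   [S -> ε]

S ⇒ tSt ⇒ ttStt ⇒ tttSttt ⇒ tttsSsttt ⇒ tttstStsttt ⇒ tttstsSststtt ⇒ tttstsststtt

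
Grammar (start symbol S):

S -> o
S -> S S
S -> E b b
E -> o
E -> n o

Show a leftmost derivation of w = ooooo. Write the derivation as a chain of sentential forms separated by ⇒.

S ⇒ SS ⇒ SSS ⇒ SSSS ⇒ SSSSS ⇒ oSSSS ⇒ ooSSS ⇒ oooSS ⇒ ooooS ⇒ ooooo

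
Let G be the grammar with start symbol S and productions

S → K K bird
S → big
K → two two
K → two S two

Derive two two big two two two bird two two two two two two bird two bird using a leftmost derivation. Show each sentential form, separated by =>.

S => K K bird   [S → K K bird]
K K bird => two S two K bird   [K → two S two]
two S two K bird => two K K bird two K bird   [S → K K bird]
two K K bird two K bird => two two S two K bird two K bird   [K → two S two]
two two S two K bird two K bird => two two big two K bird two K bird   [S → big]
two two big two K bird two K bird => two two big two two two bird two K bird   [K → two two]
two two big two two two bird two K bird => two two big two two two bird two two S two bird   [K → two S two]
two two big two two two bird two two S two bird => two two big two two two bird two two K K bird two bird   [S → K K bird]
two two big two two two bird two two K K bird two bird => two two big two two two bird two two two two K bird two bird   [K → two two]
two two big two two two bird two two two two K bird two bird => two two big two two two bird two two two two two two bird two bird   [K → two two]

S => K K bird => two S two K bird => two K K bird two K bird => two two S two K bird two K bird => two two big two K bird two K bird => two two big two two two bird two K bird => two two big two two two bird two two S two bird => two two big two two two bird two two K K bird two bird => two two big two two two bird two two two two K bird two bird => two two big two two two bird two two two two two two bird two bird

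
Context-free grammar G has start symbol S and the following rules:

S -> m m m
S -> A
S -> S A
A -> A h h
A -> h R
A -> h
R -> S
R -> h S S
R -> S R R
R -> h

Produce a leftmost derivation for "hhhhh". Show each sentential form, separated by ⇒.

S ⇒ SA   [S -> S A]
SA ⇒ SAA   [S -> S A]
SAA ⇒ SAAA   [S -> S A]
SAAA ⇒ AAAA   [S -> A]
AAAA ⇒ hRAAA   [A -> h R]
hRAAA ⇒ hhAAA   [R -> h]
hhAAA ⇒ hhhAA   [A -> h]
hhhAA ⇒ hhhhA   [A -> h]
hhhhA ⇒ hhhhh   [A -> h]

S ⇒ SA ⇒ SAA ⇒ SAAA ⇒ AAAA ⇒ hRAAA ⇒ hhAAA ⇒ hhhAA ⇒ hhhhA ⇒ hhhhh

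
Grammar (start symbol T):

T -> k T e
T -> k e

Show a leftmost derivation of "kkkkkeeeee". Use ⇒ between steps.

T⇒kTe⇒kkTee⇒kkkTeee⇒kkkkTeeee⇒kkkkkeeeee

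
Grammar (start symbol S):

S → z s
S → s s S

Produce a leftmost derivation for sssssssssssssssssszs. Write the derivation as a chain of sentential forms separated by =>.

S=>ssS=>ssssS=>ssssssS=>ssssssssS=>ssssssssssS=>ssssssssssssS=>ssssssssssssssS=>ssssssssssssssssS=>ssssssssssssssssssS=>sssssssssssssssssszs

S => ssS   [S → s s S]
ssS => ssssS   [S → s s S]
ssssS => ssssssS   [S → s s S]
ssssssS => ssssssssS   [S → s s S]
ssssssssS => ssssssssssS   [S → s s S]
ssssssssssS => ssssssssssssS   [S → s s S]
ssssssssssssS => ssssssssssssssS   [S → s s S]
ssssssssssssssS => ssssssssssssssssS   [S → s s S]
ssssssssssssssssS => ssssssssssssssssssS   [S → s s S]
ssssssssssssssssssS => sssssssssssssssssszs   [S → z s]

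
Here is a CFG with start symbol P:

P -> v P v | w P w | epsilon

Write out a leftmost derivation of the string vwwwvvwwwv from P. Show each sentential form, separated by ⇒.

P ⇒ vPv ⇒ vwPwv ⇒ vwwPwwv ⇒ vwwwPwwwv ⇒ vwwwvPvwwwv ⇒ vwwwvvwwwv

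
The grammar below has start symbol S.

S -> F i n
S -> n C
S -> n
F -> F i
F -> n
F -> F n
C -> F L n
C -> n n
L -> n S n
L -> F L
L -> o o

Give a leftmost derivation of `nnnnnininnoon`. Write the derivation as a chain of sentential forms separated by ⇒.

S ⇒ nC ⇒ nFLn ⇒ nFnLn ⇒ nFnnLn ⇒ nFinnLn ⇒ nFninnLn ⇒ nFininnLn ⇒ nFnininnLn ⇒ nFnnininnLn ⇒ nFnnnininnLn ⇒ nnnnnininnLn ⇒ nnnnnininnoon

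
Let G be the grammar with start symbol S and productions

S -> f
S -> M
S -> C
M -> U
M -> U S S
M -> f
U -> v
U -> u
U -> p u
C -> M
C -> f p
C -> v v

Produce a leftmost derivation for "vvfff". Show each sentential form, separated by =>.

S => M => USS => vSS => vMS => vUSSS => vvSSS => vvfSS => vvffS => vvfff

S => M   [S -> M]
M => USS   [M -> U S S]
USS => vSS   [U -> v]
vSS => vMS   [S -> M]
vMS => vUSSS   [M -> U S S]
vUSSS => vvSSS   [U -> v]
vvSSS => vvfSS   [S -> f]
vvfSS => vvffS   [S -> f]
vvffS => vvfff   [S -> f]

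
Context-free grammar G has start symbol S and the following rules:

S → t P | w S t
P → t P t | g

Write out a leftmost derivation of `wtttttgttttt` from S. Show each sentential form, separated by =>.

S=>wSt=>wtPt=>wttPtt=>wtttPttt=>wttttPtttt=>wtttttPttttt=>wtttttgttttt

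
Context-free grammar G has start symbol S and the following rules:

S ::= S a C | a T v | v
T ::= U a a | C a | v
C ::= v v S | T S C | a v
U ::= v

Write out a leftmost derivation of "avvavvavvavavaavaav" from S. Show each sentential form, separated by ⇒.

S⇒SaC⇒SaCaC⇒aTvaCaC⇒aCavaCaC⇒avvSavaCaC⇒avvaTvavaCaC⇒avvaCavavaCaC⇒avvavvSavavaCaC⇒avvavvaTvavavaCaC⇒avvavvavvavavaCaC⇒avvavvavvavavaavaC⇒avvavvavvavavaavaav

S ⇒ SaC   [S ::= S a C]
SaC ⇒ SaCaC   [S ::= S a C]
SaCaC ⇒ aTvaCaC   [S ::= a T v]
aTvaCaC ⇒ aCavaCaC   [T ::= C a]
aCavaCaC ⇒ avvSavaCaC   [C ::= v v S]
avvSavaCaC ⇒ avvaTvavaCaC   [S ::= a T v]
avvaTvavaCaC ⇒ avvaCavavaCaC   [T ::= C a]
avvaCavavaCaC ⇒ avvavvSavavaCaC   [C ::= v v S]
avvavvSavavaCaC ⇒ avvavvaTvavavaCaC   [S ::= a T v]
avvavvaTvavavaCaC ⇒ avvavvavvavavaCaC   [T ::= v]
avvavvavvavavaCaC ⇒ avvavvavvavavaavaC   [C ::= a v]
avvavvavvavavaavaC ⇒ avvavvavvavavaavaav   [C ::= a v]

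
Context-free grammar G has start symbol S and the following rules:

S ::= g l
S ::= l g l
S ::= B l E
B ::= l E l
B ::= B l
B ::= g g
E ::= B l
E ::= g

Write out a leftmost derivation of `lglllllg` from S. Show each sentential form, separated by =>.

S => BlE => BllE => BlllE => BllllE => lElllllE => lglllllE => lglllllg

S => BlE   [S ::= B l E]
BlE => BllE   [B ::= B l]
BllE => BlllE   [B ::= B l]
BlllE => BllllE   [B ::= B l]
BllllE => lElllllE   [B ::= l E l]
lElllllE => lglllllE   [E ::= g]
lglllllE => lglllllg   [E ::= g]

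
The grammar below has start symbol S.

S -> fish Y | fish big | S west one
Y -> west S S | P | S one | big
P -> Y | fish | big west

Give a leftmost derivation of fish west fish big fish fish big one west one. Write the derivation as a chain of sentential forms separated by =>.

S => S west one => fish Y west one => fish west S S west one => fish west fish big S west one => fish west fish big fish Y west one => fish west fish big fish S one west one => fish west fish big fish fish big one west one

S => S west one   [S -> S west one]
S west one => fish Y west one   [S -> fish Y]
fish Y west one => fish west S S west one   [Y -> west S S]
fish west S S west one => fish west fish big S west one   [S -> fish big]
fish west fish big S west one => fish west fish big fish Y west one   [S -> fish Y]
fish west fish big fish Y west one => fish west fish big fish S one west one   [Y -> S one]
fish west fish big fish S one west one => fish west fish big fish fish big one west one   [S -> fish big]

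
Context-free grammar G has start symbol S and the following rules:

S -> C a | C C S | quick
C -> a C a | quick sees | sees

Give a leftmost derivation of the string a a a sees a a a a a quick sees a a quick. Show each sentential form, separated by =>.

S => C C S => a C a C S => a a C a a C S => a a a C a a a C S => a a a sees a a a C S => a a a sees a a a a C a S => a a a sees a a a a a C a a S => a a a sees a a a a a quick sees a a S => a a a sees a a a a a quick sees a a quick

S => C C S   [S -> C C S]
C C S => a C a C S   [C -> a C a]
a C a C S => a a C a a C S   [C -> a C a]
a a C a a C S => a a a C a a a C S   [C -> a C a]
a a a C a a a C S => a a a sees a a a C S   [C -> sees]
a a a sees a a a C S => a a a sees a a a a C a S   [C -> a C a]
a a a sees a a a a C a S => a a a sees a a a a a C a a S   [C -> a C a]
a a a sees a a a a a C a a S => a a a sees a a a a a quick sees a a S   [C -> quick sees]
a a a sees a a a a a quick sees a a S => a a a sees a a a a a quick sees a a quick   [S -> quick]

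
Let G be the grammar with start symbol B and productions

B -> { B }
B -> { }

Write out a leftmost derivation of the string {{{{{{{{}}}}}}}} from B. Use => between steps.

B => {B} => {{B}} => {{{B}}} => {{{{B}}}} => {{{{{B}}}}} => {{{{{{B}}}}}} => {{{{{{{B}}}}}}} => {{{{{{{{}}}}}}}}

B => {B}   [B -> { B }]
{B} => {{B}}   [B -> { B }]
{{B}} => {{{B}}}   [B -> { B }]
{{{B}}} => {{{{B}}}}   [B -> { B }]
{{{{B}}}} => {{{{{B}}}}}   [B -> { B }]
{{{{{B}}}}} => {{{{{{B}}}}}}   [B -> { B }]
{{{{{{B}}}}}} => {{{{{{{B}}}}}}}   [B -> { B }]
{{{{{{{B}}}}}}} => {{{{{{{{}}}}}}}}   [B -> { }]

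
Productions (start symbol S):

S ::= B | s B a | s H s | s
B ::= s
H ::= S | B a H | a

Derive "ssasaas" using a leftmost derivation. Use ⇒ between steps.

S ⇒ sHs ⇒ sBaHs ⇒ ssaHs ⇒ ssaBaHs ⇒ ssasaHs ⇒ ssasaas

S ⇒ sHs   [S ::= s H s]
sHs ⇒ sBaHs   [H ::= B a H]
sBaHs ⇒ ssaHs   [B ::= s]
ssaHs ⇒ ssaBaHs   [H ::= B a H]
ssaBaHs ⇒ ssasaHs   [B ::= s]
ssasaHs ⇒ ssasaas   [H ::= a]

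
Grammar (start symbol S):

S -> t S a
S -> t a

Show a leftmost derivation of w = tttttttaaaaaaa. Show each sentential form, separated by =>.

S=>tSa=>ttSaa=>tttSaaa=>ttttSaaaa=>tttttSaaaaa=>ttttttSaaaaaa=>tttttttaaaaaaa

S => tSa   [S -> t S a]
tSa => ttSaa   [S -> t S a]
ttSaa => tttSaaa   [S -> t S a]
tttSaaa => ttttSaaaa   [S -> t S a]
ttttSaaaa => tttttSaaaaa   [S -> t S a]
tttttSaaaaa => ttttttSaaaaaa   [S -> t S a]
ttttttSaaaaaa => tttttttaaaaaaa   [S -> t a]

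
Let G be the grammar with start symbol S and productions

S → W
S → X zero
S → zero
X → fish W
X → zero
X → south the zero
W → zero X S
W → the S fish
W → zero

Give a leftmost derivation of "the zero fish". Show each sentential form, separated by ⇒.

S ⇒ W   [S → W]
W ⇒ the S fish   [W → the S fish]
the S fish ⇒ the W fish   [S → W]
the W fish ⇒ the zero fish   [W → zero]

S ⇒ W ⇒ the S fish ⇒ the W fish ⇒ the zero fish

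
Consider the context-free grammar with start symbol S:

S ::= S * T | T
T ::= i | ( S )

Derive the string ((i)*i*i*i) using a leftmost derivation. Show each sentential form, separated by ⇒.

S ⇒ T   [S ::= T]
T ⇒ (S)   [T ::= ( S )]
(S) ⇒ (S*T)   [S ::= S * T]
(S*T) ⇒ (S*T*T)   [S ::= S * T]
(S*T*T) ⇒ (S*T*T*T)   [S ::= S * T]
(S*T*T*T) ⇒ (T*T*T*T)   [S ::= T]
(T*T*T*T) ⇒ ((S)*T*T*T)   [T ::= ( S )]
((S)*T*T*T) ⇒ ((T)*T*T*T)   [S ::= T]
((T)*T*T*T) ⇒ ((i)*T*T*T)   [T ::= i]
((i)*T*T*T) ⇒ ((i)*i*T*T)   [T ::= i]
((i)*i*T*T) ⇒ ((i)*i*i*T)   [T ::= i]
((i)*i*i*T) ⇒ ((i)*i*i*i)   [T ::= i]

S⇒T⇒(S)⇒(S*T)⇒(S*T*T)⇒(S*T*T*T)⇒(T*T*T*T)⇒((S)*T*T*T)⇒((T)*T*T*T)⇒((i)*T*T*T)⇒((i)*i*T*T)⇒((i)*i*i*T)⇒((i)*i*i*i)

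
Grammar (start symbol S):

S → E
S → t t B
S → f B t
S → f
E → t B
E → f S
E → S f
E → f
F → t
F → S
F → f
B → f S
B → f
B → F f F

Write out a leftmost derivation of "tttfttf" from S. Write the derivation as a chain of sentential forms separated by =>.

S=>ttB=>ttFfF=>tttfF=>tttfS=>tttfttB=>tttfttf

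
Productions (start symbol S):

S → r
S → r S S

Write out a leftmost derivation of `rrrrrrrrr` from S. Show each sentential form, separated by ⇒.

S⇒rSS⇒rrSSS⇒rrrSSSS⇒rrrrSSSSS⇒rrrrrSSSS⇒rrrrrrSSS⇒rrrrrrrSS⇒rrrrrrrrS⇒rrrrrrrrr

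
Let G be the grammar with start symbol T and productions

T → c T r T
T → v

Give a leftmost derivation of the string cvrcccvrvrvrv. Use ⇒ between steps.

T ⇒ cTrT ⇒ cvrT ⇒ cvrcTrT ⇒ cvrccTrTrT ⇒ cvrcccTrTrTrT ⇒ cvrcccvrTrTrT ⇒ cvrcccvrvrTrT ⇒ cvrcccvrvrvrT ⇒ cvrcccvrvrvrv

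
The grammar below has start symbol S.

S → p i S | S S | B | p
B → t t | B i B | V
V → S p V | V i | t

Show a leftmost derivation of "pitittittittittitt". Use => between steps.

S => piS => piB => piBiB => piViB => pitiB => pitiBiB => pitiBiBiB => pitiBiBiBiB => pitiBiBiBiBiB => pitittiBiBiBiB => pitittittiBiBiB => pitittittittiBiB => pitittittittittiB => pitittittittittitt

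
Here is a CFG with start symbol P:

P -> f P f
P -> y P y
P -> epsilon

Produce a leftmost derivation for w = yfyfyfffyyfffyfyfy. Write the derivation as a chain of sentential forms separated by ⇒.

P ⇒ yPy   [P -> y P y]
yPy ⇒ yfPfy   [P -> f P f]
yfPfy ⇒ yfyPyfy   [P -> y P y]
yfyPyfy ⇒ yfyfPfyfy   [P -> f P f]
yfyfPfyfy ⇒ yfyfyPyfyfy   [P -> y P y]
yfyfyPyfyfy ⇒ yfyfyfPfyfyfy   [P -> f P f]
yfyfyfPfyfyfy ⇒ yfyfyffPffyfyfy   [P -> f P f]
yfyfyffPffyfyfy ⇒ yfyfyfffPfffyfyfy   [P -> f P f]
yfyfyfffPfffyfyfy ⇒ yfyfyfffyPyfffyfyfy   [P -> y P y]
yfyfyfffyPyfffyfyfy ⇒ yfyfyfffyyfffyfyfy   [P -> epsilon]

P⇒yPy⇒yfPfy⇒yfyPyfy⇒yfyfPfyfy⇒yfyfyPyfyfy⇒yfyfyfPfyfyfy⇒yfyfyffPffyfyfy⇒yfyfyfffPfffyfyfy⇒yfyfyfffyPyfffyfyfy⇒yfyfyfffyyfffyfyfy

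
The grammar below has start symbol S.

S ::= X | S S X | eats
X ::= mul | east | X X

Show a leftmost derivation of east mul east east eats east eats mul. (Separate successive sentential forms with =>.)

S => S S X   [S ::= S S X]
S S X => S S X S X   [S ::= S S X]
S S X S X => X S X S X   [S ::= X]
X S X S X => X X S X S X   [X ::= X X]
X X S X S X => X X X S X S X   [X ::= X X]
X X X S X S X => east X X S X S X   [X ::= east]
east X X S X S X => east X X X S X S X   [X ::= X X]
east X X X S X S X => east mul X X S X S X   [X ::= mul]
east mul X X S X S X => east mul east X S X S X   [X ::= east]
east mul east X S X S X => east mul east east S X S X   [X ::= east]
east mul east east S X S X => east mul east east eats X S X   [S ::= eats]
east mul east east eats X S X => east mul east east eats east S X   [X ::= east]
east mul east east eats east S X => east mul east east eats east eats X   [S ::= eats]
east mul east east eats east eats X => east mul east east eats east eats mul   [X ::= mul]

S => S S X => S S X S X => X S X S X => X X S X S X => X X X S X S X => east X X S X S X => east X X X S X S X => east mul X X S X S X => east mul east X S X S X => east mul east east S X S X => east mul east east eats X S X => east mul east east eats east S X => east mul east east eats east eats X => east mul east east eats east eats mul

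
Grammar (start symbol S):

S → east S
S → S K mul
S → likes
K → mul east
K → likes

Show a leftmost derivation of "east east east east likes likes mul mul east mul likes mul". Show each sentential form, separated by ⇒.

S ⇒ S K mul ⇒ east S K mul ⇒ east east S K mul ⇒ east east S K mul K mul ⇒ east east east S K mul K mul ⇒ east east east S K mul K mul K mul ⇒ east east east east S K mul K mul K mul ⇒ east east east east likes K mul K mul K mul ⇒ east east east east likes likes mul K mul K mul ⇒ east east east east likes likes mul mul east mul K mul ⇒ east east east east likes likes mul mul east mul likes mul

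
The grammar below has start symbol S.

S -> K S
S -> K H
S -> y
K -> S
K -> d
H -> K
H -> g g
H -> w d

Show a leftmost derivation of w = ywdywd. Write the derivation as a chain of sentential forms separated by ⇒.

S ⇒ KH   [S -> K H]
KH ⇒ SH   [K -> S]
SH ⇒ KSH   [S -> K S]
KSH ⇒ SSH   [K -> S]
SSH ⇒ KHSH   [S -> K H]
KHSH ⇒ SHSH   [K -> S]
SHSH ⇒ yHSH   [S -> y]
yHSH ⇒ ywdSH   [H -> w d]
ywdSH ⇒ ywdyH   [S -> y]
ywdyH ⇒ ywdywd   [H -> w d]

S⇒KH⇒SH⇒KSH⇒SSH⇒KHSH⇒SHSH⇒yHSH⇒ywdSH⇒ywdyH⇒ywdywd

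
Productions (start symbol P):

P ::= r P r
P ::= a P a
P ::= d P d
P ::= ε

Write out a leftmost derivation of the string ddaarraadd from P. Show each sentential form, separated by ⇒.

P⇒dPd⇒ddPdd⇒ddaPadd⇒ddaaPaadd⇒ddaarPraadd⇒ddaarraadd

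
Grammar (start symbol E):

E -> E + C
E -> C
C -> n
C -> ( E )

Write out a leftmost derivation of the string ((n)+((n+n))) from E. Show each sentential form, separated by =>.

E => C   [E -> C]
C => (E)   [C -> ( E )]
(E) => (E+C)   [E -> E + C]
(E+C) => (C+C)   [E -> C]
(C+C) => ((E)+C)   [C -> ( E )]
((E)+C) => ((C)+C)   [E -> C]
((C)+C) => ((n)+C)   [C -> n]
((n)+C) => ((n)+(E))   [C -> ( E )]
((n)+(E)) => ((n)+(C))   [E -> C]
((n)+(C)) => ((n)+((E)))   [C -> ( E )]
((n)+((E))) => ((n)+((E+C)))   [E -> E + C]
((n)+((E+C))) => ((n)+((C+C)))   [E -> C]
((n)+((C+C))) => ((n)+((n+C)))   [C -> n]
((n)+((n+C))) => ((n)+((n+n)))   [C -> n]

E => C => (E) => (E+C) => (C+C) => ((E)+C) => ((C)+C) => ((n)+C) => ((n)+(E)) => ((n)+(C)) => ((n)+((E))) => ((n)+((E+C))) => ((n)+((C+C))) => ((n)+((n+C))) => ((n)+((n+n)))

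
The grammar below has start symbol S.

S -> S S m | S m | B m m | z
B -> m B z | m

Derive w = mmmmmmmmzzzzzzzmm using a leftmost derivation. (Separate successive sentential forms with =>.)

S => Bmm   [S -> B m m]
Bmm => mBzmm   [B -> m B z]
mBzmm => mmBzzmm   [B -> m B z]
mmBzzmm => mmmBzzzmm   [B -> m B z]
mmmBzzzmm => mmmmBzzzzmm   [B -> m B z]
mmmmBzzzzmm => mmmmmBzzzzzmm   [B -> m B z]
mmmmmBzzzzzmm => mmmmmmBzzzzzzmm   [B -> m B z]
mmmmmmBzzzzzzmm => mmmmmmmBzzzzzzzmm   [B -> m B z]
mmmmmmmBzzzzzzzmm => mmmmmmmmzzzzzzzmm   [B -> m]

S => Bmm => mBzmm => mmBzzmm => mmmBzzzmm => mmmmBzzzzmm => mmmmmBzzzzzmm => mmmmmmBzzzzzzmm => mmmmmmmBzzzzzzzmm => mmmmmmmmzzzzzzzmm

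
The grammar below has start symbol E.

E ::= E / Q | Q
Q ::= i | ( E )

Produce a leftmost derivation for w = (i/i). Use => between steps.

E => Q => (E) => (E/Q) => (Q/Q) => (i/Q) => (i/i)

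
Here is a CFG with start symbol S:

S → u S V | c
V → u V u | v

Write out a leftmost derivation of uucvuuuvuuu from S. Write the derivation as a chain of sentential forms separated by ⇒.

S ⇒ uSV   [S → u S V]
uSV ⇒ uuSVV   [S → u S V]
uuSVV ⇒ uucVV   [S → c]
uucVV ⇒ uucvV   [V → v]
uucvV ⇒ uucvuVu   [V → u V u]
uucvuVu ⇒ uucvuuVuu   [V → u V u]
uucvuuVuu ⇒ uucvuuuVuuu   [V → u V u]
uucvuuuVuuu ⇒ uucvuuuvuuu   [V → v]

S ⇒ uSV ⇒ uuSVV ⇒ uucVV ⇒ uucvV ⇒ uucvuVu ⇒ uucvuuVuu ⇒ uucvuuuVuuu ⇒ uucvuuuvuuu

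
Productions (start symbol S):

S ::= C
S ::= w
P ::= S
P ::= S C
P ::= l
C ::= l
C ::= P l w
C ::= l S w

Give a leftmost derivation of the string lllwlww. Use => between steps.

S => C   [S ::= C]
C => lSw   [C ::= l S w]
lSw => lCw   [S ::= C]
lCw => lPlww   [C ::= P l w]
lPlww => lSlww   [P ::= S]
lSlww => lClww   [S ::= C]
lClww => llSwlww   [C ::= l S w]
llSwlww => llCwlww   [S ::= C]
llCwlww => lllwlww   [C ::= l]

S => C => lSw => lCw => lPlww => lSlww => lClww => llSwlww => llCwlww => lllwlww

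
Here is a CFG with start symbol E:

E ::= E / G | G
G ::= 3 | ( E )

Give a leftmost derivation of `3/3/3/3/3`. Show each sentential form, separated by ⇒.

E⇒E/G⇒E/G/G⇒E/G/G/G⇒E/G/G/G/G⇒G/G/G/G/G⇒3/G/G/G/G⇒3/3/G/G/G⇒3/3/3/G/G⇒3/3/3/3/G⇒3/3/3/3/3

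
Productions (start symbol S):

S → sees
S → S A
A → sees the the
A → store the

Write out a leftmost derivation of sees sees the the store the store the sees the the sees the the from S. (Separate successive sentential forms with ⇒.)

S ⇒ S A   [S → S A]
S A ⇒ S A A   [S → S A]
S A A ⇒ S A A A   [S → S A]
S A A A ⇒ S A A A A   [S → S A]
S A A A A ⇒ S A A A A A   [S → S A]
S A A A A A ⇒ sees A A A A A   [S → sees]
sees A A A A A ⇒ sees sees the the A A A A   [A → sees the the]
sees sees the the A A A A ⇒ sees sees the the store the A A A   [A → store the]
sees sees the the store the A A A ⇒ sees sees the the store the store the A A   [A → store the]
sees sees the the store the store the A A ⇒ sees sees the the store the store the sees the the A   [A → sees the the]
sees sees the the store the store the sees the the A ⇒ sees sees the the store the store the sees the the sees the the   [A → sees the the]

S ⇒ S A ⇒ S A A ⇒ S A A A ⇒ S A A A A ⇒ S A A A A A ⇒ sees A A A A A ⇒ sees sees the the A A A A ⇒ sees sees the the store the A A A ⇒ sees sees the the store the store the A A ⇒ sees sees the the store the store the sees the the A ⇒ sees sees the the store the store the sees the the sees the the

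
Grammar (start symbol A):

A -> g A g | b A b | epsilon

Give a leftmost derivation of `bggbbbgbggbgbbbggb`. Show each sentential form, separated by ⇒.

A ⇒ bAb   [A -> b A b]
bAb ⇒ bgAgb   [A -> g A g]
bgAgb ⇒ bggAggb   [A -> g A g]
bggAggb ⇒ bggbAbggb   [A -> b A b]
bggbAbggb ⇒ bggbbAbbggb   [A -> b A b]
bggbbAbbggb ⇒ bggbbbAbbbggb   [A -> b A b]
bggbbbAbbbggb ⇒ bggbbbgAgbbbggb   [A -> g A g]
bggbbbgAgbbbggb ⇒ bggbbbgbAbgbbbggb   [A -> b A b]
bggbbbgbAbgbbbggb ⇒ bggbbbgbgAgbgbbbggb   [A -> g A g]
bggbbbgbgAgbgbbbggb ⇒ bggbbbgbggbgbbbggb   [A -> epsilon]

A ⇒ bAb ⇒ bgAgb ⇒ bggAggb ⇒ bggbAbggb ⇒ bggbbAbbggb ⇒ bggbbbAbbbggb ⇒ bggbbbgAgbbbggb ⇒ bggbbbgbAbgbbbggb ⇒ bggbbbgbgAgbgbbbggb ⇒ bggbbbgbggbgbbbggb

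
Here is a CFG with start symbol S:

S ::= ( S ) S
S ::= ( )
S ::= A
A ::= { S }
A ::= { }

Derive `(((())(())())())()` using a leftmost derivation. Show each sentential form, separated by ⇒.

S ⇒ (S)S ⇒ ((S)S)S ⇒ (((S)S)S)S ⇒ (((())S)S)S ⇒ (((())(S)S)S)S ⇒ (((())(())S)S)S ⇒ (((())(())())S)S ⇒ (((())(())())())S ⇒ (((())(())())())()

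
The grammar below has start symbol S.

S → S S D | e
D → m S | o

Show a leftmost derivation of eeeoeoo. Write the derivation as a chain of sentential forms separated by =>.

S => SSD => eSD => eSSDD => eSSDSDD => eeSDSDD => eeeDSDD => eeeoSDD => eeeoeDD => eeeoeoD => eeeoeoo

S => SSD   [S → S S D]
SSD => eSD   [S → e]
eSD => eSSDD   [S → S S D]
eSSDD => eSSDSDD   [S → S S D]
eSSDSDD => eeSDSDD   [S → e]
eeSDSDD => eeeDSDD   [S → e]
eeeDSDD => eeeoSDD   [D → o]
eeeoSDD => eeeoeDD   [S → e]
eeeoeDD => eeeoeoD   [D → o]
eeeoeoD => eeeoeoo   [D → o]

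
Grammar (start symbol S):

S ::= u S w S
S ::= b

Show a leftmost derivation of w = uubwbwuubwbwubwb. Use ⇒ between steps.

S⇒uSwS⇒uuSwSwS⇒uubwSwS⇒uubwbwS⇒uubwbwuSwS⇒uubwbwuuSwSwS⇒uubwbwuubwSwS⇒uubwbwuubwbwS⇒uubwbwuubwbwuSwS⇒uubwbwuubwbwubwS⇒uubwbwuubwbwubwb

S ⇒ uSwS   [S ::= u S w S]
uSwS ⇒ uuSwSwS   [S ::= u S w S]
uuSwSwS ⇒ uubwSwS   [S ::= b]
uubwSwS ⇒ uubwbwS   [S ::= b]
uubwbwS ⇒ uubwbwuSwS   [S ::= u S w S]
uubwbwuSwS ⇒ uubwbwuuSwSwS   [S ::= u S w S]
uubwbwuuSwSwS ⇒ uubwbwuubwSwS   [S ::= b]
uubwbwuubwSwS ⇒ uubwbwuubwbwS   [S ::= b]
uubwbwuubwbwS ⇒ uubwbwuubwbwuSwS   [S ::= u S w S]
uubwbwuubwbwuSwS ⇒ uubwbwuubwbwubwS   [S ::= b]
uubwbwuubwbwubwS ⇒ uubwbwuubwbwubwb   [S ::= b]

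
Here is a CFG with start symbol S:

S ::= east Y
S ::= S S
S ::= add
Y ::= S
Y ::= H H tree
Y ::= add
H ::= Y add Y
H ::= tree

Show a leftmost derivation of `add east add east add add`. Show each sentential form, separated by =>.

S => S S   [S ::= S S]
S S => S S S   [S ::= S S]
S S S => add S S   [S ::= add]
add S S => add S S S   [S ::= S S]
add S S S => add east Y S S   [S ::= east Y]
add east Y S S => add east add S S   [Y ::= add]
add east add S S => add east add east Y S   [S ::= east Y]
add east add east Y S => add east add east add S   [Y ::= add]
add east add east add S => add east add east add add   [S ::= add]

S => S S => S S S => add S S => add S S S => add east Y S S => add east add S S => add east add east Y S => add east add east add S => add east add east add add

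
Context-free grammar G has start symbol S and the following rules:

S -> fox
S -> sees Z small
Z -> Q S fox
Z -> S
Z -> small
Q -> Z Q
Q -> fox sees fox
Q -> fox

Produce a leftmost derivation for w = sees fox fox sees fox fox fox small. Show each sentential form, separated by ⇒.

S ⇒ sees Z small ⇒ sees Q S fox small ⇒ sees Z Q S fox small ⇒ sees S Q S fox small ⇒ sees fox Q S fox small ⇒ sees fox fox sees fox S fox small ⇒ sees fox fox sees fox fox fox small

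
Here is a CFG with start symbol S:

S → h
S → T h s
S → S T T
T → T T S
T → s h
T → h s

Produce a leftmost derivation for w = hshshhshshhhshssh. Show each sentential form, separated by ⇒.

S ⇒ STT   [S → S T T]
STT ⇒ ThsTT   [S → T h s]
ThsTT ⇒ TTShsTT   [T → T T S]
TTShsTT ⇒ TTSTShsTT   [T → T T S]
TTSTShsTT ⇒ TTSTSTShsTT   [T → T T S]
TTSTSTShsTT ⇒ hsTSTSTShsTT   [T → h s]
hsTSTSTShsTT ⇒ hshsSTSTShsTT   [T → h s]
hshsSTSTShsTT ⇒ hshshTSTShsTT   [S → h]
hshshTSTShsTT ⇒ hshshhsSTShsTT   [T → h s]
hshshhsSTShsTT ⇒ hshshhshTShsTT   [S → h]
hshshhshTShsTT ⇒ hshshhshshShsTT   [T → s h]
hshshhshshShsTT ⇒ hshshhshshhhsTT   [S → h]
hshshhshshhhsTT ⇒ hshshhshshhhshsT   [T → h s]
hshshhshshhhshsT ⇒ hshshhshshhhshssh   [T → s h]

S ⇒ STT ⇒ ThsTT ⇒ TTShsTT ⇒ TTSTShsTT ⇒ TTSTSTShsTT ⇒ hsTSTSTShsTT ⇒ hshsSTSTShsTT ⇒ hshshTSTShsTT ⇒ hshshhsSTShsTT ⇒ hshshhshTShsTT ⇒ hshshhshshShsTT ⇒ hshshhshshhhsTT ⇒ hshshhshshhhshsT ⇒ hshshhshshhhshssh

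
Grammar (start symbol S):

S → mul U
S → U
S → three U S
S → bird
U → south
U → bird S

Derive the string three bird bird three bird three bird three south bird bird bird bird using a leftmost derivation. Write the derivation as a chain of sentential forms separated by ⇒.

S ⇒ three U S   [S → three U S]
three U S ⇒ three bird S S   [U → bird S]
three bird S S ⇒ three bird U S   [S → U]
three bird U S ⇒ three bird bird S S   [U → bird S]
three bird bird S S ⇒ three bird bird three U S S   [S → three U S]
three bird bird three U S S ⇒ three bird bird three bird S S S   [U → bird S]
three bird bird three bird S S S ⇒ three bird bird three bird three U S S S   [S → three U S]
three bird bird three bird three U S S S ⇒ three bird bird three bird three bird S S S S   [U → bird S]
three bird bird three bird three bird S S S S ⇒ three bird bird three bird three bird three U S S S S   [S → three U S]
three bird bird three bird three bird three U S S S S ⇒ three bird bird three bird three bird three south S S S S   [U → south]
three bird bird three bird three bird three south S S S S ⇒ three bird bird three bird three bird three south bird S S S   [S → bird]
three bird bird three bird three bird three south bird S S S ⇒ three bird bird three bird three bird three south bird bird S S   [S → bird]
three bird bird three bird three bird three south bird bird S S ⇒ three bird bird three bird three bird three south bird bird bird S   [S → bird]
three bird bird three bird three bird three south bird bird bird S ⇒ three bird bird three bird three bird three south bird bird bird bird   [S → bird]

S ⇒ three U S ⇒ three bird S S ⇒ three bird U S ⇒ three bird bird S S ⇒ three bird bird three U S S ⇒ three bird bird three bird S S S ⇒ three bird bird three bird three U S S S ⇒ three bird bird three bird three bird S S S S ⇒ three bird bird three bird three bird three U S S S S ⇒ three bird bird three bird three bird three south S S S S ⇒ three bird bird three bird three bird three south bird S S S ⇒ three bird bird three bird three bird three south bird bird S S ⇒ three bird bird three bird three bird three south bird bird bird S ⇒ three bird bird three bird three bird three south bird bird bird bird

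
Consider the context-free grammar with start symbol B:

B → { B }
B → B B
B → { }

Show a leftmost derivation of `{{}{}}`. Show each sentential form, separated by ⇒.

B ⇒ {B}   [B → { B }]
{B} ⇒ {BB}   [B → B B]
{BB} ⇒ {{}B}   [B → { }]
{{}B} ⇒ {{}{}}   [B → { }]

B ⇒ {B} ⇒ {BB} ⇒ {{}B} ⇒ {{}{}}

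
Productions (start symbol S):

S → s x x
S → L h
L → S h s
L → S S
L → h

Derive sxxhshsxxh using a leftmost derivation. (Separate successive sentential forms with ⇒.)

S ⇒ Lh ⇒ SSh ⇒ LhSh ⇒ ShshSh ⇒ sxxhshSh ⇒ sxxhshsxxh

S ⇒ Lh   [S → L h]
Lh ⇒ SSh   [L → S S]
SSh ⇒ LhSh   [S → L h]
LhSh ⇒ ShshSh   [L → S h s]
ShshSh ⇒ sxxhshSh   [S → s x x]
sxxhshSh ⇒ sxxhshsxxh   [S → s x x]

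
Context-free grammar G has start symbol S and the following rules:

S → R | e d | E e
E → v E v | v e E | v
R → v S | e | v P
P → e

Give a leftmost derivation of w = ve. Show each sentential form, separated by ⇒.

S⇒R⇒vP⇒ve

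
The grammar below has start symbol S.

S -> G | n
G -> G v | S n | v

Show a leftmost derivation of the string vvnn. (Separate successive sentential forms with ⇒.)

S ⇒ G ⇒ Sn ⇒ Gn ⇒ Snn ⇒ Gnn ⇒ Gvnn ⇒ vvnn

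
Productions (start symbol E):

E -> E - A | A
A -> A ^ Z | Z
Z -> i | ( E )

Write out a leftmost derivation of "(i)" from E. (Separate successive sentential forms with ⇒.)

E⇒A⇒Z⇒(E)⇒(A)⇒(Z)⇒(i)

E ⇒ A   [E -> A]
A ⇒ Z   [A -> Z]
Z ⇒ (E)   [Z -> ( E )]
(E) ⇒ (A)   [E -> A]
(A) ⇒ (Z)   [A -> Z]
(Z) ⇒ (i)   [Z -> i]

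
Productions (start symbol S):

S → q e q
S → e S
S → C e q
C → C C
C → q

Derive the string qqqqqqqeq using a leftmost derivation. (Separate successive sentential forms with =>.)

S => Ceq   [S → C e q]
Ceq => CCeq   [C → C C]
CCeq => CCCeq   [C → C C]
CCCeq => CCCCeq   [C → C C]
CCCCeq => CCCCCeq   [C → C C]
CCCCCeq => CCCCCCeq   [C → C C]
CCCCCCeq => qCCCCCeq   [C → q]
qCCCCCeq => qCCCCCCeq   [C → C C]
qCCCCCCeq => qqCCCCCeq   [C → q]
qqCCCCCeq => qqqCCCCeq   [C → q]
qqqCCCCeq => qqqqCCCeq   [C → q]
qqqqCCCeq => qqqqqCCeq   [C → q]
qqqqqCCeq => qqqqqqCeq   [C → q]
qqqqqqCeq => qqqqqqqeq   [C → q]

S=>Ceq=>CCeq=>CCCeq=>CCCCeq=>CCCCCeq=>CCCCCCeq=>qCCCCCeq=>qCCCCCCeq=>qqCCCCCeq=>qqqCCCCeq=>qqqqCCCeq=>qqqqqCCeq=>qqqqqqCeq=>qqqqqqqeq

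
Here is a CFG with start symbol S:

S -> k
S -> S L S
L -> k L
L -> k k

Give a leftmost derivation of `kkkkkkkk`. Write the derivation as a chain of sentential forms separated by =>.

S => SLS => kLS => kkLS => kkkLS => kkkkLS => kkkkkLS => kkkkkkkS => kkkkkkkk

S => SLS   [S -> S L S]
SLS => kLS   [S -> k]
kLS => kkLS   [L -> k L]
kkLS => kkkLS   [L -> k L]
kkkLS => kkkkLS   [L -> k L]
kkkkLS => kkkkkLS   [L -> k L]
kkkkkLS => kkkkkkkS   [L -> k k]
kkkkkkkS => kkkkkkkk   [S -> k]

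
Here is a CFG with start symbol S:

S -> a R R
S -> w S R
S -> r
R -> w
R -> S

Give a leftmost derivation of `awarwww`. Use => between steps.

S => aRR => aSR => awSRR => awaRRRR => awaSRRR => awarRRR => awarwRR => awarwwR => awarwww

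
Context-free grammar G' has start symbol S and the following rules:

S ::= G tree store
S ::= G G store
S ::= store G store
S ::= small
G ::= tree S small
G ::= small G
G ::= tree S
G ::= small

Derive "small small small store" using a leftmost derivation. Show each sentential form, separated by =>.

S => G G store => small G G store => small small G store => small small small store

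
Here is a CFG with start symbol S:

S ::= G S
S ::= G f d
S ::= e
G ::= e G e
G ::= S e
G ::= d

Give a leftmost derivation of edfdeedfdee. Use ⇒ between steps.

S ⇒ GS ⇒ SeS ⇒ GSeS ⇒ eGeSeS ⇒ eSeeSeS ⇒ eGfdeeSeS ⇒ edfdeeSeS ⇒ edfdeeGfdeS ⇒ edfdeedfdeS ⇒ edfdeedfdee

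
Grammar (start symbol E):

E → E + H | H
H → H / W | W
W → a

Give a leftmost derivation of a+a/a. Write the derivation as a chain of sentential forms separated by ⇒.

E ⇒ E+H ⇒ H+H ⇒ W+H ⇒ a+H ⇒ a+H/W ⇒ a+W/W ⇒ a+a/W ⇒ a+a/a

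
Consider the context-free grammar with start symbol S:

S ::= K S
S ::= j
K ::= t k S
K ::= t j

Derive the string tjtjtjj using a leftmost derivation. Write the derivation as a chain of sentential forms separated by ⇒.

S⇒KS⇒tjS⇒tjKS⇒tjtjS⇒tjtjKS⇒tjtjtjS⇒tjtjtjj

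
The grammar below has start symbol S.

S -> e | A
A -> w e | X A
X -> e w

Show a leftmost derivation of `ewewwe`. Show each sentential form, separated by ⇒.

S ⇒ A   [S -> A]
A ⇒ XA   [A -> X A]
XA ⇒ ewA   [X -> e w]
ewA ⇒ ewXA   [A -> X A]
ewXA ⇒ ewewA   [X -> e w]
ewewA ⇒ ewewwe   [A -> w e]

S ⇒ A ⇒ XA ⇒ ewA ⇒ ewXA ⇒ ewewA ⇒ ewewwe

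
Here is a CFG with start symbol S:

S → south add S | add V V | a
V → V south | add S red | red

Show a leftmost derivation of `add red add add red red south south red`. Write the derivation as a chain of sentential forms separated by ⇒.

S ⇒ add V V ⇒ add red V ⇒ add red add S red ⇒ add red add add V V red ⇒ add red add add red V red ⇒ add red add add red V south red ⇒ add red add add red V south south red ⇒ add red add add red red south south red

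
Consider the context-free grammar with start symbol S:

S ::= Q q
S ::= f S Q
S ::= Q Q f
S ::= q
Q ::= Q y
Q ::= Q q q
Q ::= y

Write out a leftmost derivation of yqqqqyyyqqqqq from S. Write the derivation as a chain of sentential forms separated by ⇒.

S ⇒ Qq ⇒ Qqqq ⇒ Qqqqqq ⇒ Qyqqqqq ⇒ Qyyqqqqq ⇒ Qyyyqqqqq ⇒ Qqqyyyqqqqq ⇒ Qqqqqyyyqqqqq ⇒ yqqqqyyyqqqqq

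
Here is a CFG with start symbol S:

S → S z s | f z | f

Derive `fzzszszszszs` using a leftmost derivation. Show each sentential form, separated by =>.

S => Szs   [S → S z s]
Szs => Szszs   [S → S z s]
Szszs => Szszszs   [S → S z s]
Szszszs => Szszszszs   [S → S z s]
Szszszszs => Szszszszszs   [S → S z s]
Szszszszszs => fzzszszszszs   [S → f z]

S=>Szs=>Szszs=>Szszszs=>Szszszszs=>Szszszszszs=>fzzszszszszs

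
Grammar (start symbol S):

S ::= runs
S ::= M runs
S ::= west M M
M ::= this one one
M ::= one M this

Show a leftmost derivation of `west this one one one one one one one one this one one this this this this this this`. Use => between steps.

S => west M M   [S ::= west M M]
west M M => west this one one M   [M ::= this one one]
west this one one M => west this one one one M this   [M ::= one M this]
west this one one one M this => west this one one one one M this this   [M ::= one M this]
west this one one one one M this this => west this one one one one one M this this this   [M ::= one M this]
west this one one one one one M this this this => west this one one one one one one M this this this this   [M ::= one M this]
west this one one one one one one M this this this this => west this one one one one one one one M this this this this this   [M ::= one M this]
west this one one one one one one one M this this this this this => west this one one one one one one one one M this this this this this this   [M ::= one M this]
west this one one one one one one one one M this this this this this this => west this one one one one one one one one this one one this this this this this this   [M ::= this one one]

S => west M M => west this one one M => west this one one one M this => west this one one one one M this this => west this one one one one one M this this this => west this one one one one one one M this this this this => west this one one one one one one one M this this this this this => west this one one one one one one one one M this this this this this this => west this one one one one one one one one this one one this this this this this this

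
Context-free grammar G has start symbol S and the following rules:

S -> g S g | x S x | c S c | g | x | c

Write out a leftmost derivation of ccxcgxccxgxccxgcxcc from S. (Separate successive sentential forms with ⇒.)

S ⇒ cSc ⇒ ccScc ⇒ ccxSxcc ⇒ ccxcScxcc ⇒ ccxcgSgcxcc ⇒ ccxcgxSxgcxcc ⇒ ccxcgxcScxgcxcc ⇒ ccxcgxccSccxgcxcc ⇒ ccxcgxccxSxccxgcxcc ⇒ ccxcgxccxgxccxgcxcc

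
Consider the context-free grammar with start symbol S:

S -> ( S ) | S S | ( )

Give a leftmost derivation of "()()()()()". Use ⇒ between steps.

S ⇒ SS   [S -> S S]
SS ⇒ SSS   [S -> S S]
SSS ⇒ SSSS   [S -> S S]
SSSS ⇒ SSSSS   [S -> S S]
SSSSS ⇒ ()SSSS   [S -> ( )]
()SSSS ⇒ ()()SSS   [S -> ( )]
()()SSS ⇒ ()()()SS   [S -> ( )]
()()()SS ⇒ ()()()()S   [S -> ( )]
()()()()S ⇒ ()()()()()   [S -> ( )]

S ⇒ SS ⇒ SSS ⇒ SSSS ⇒ SSSSS ⇒ ()SSSS ⇒ ()()SSS ⇒ ()()()SS ⇒ ()()()()S ⇒ ()()()()()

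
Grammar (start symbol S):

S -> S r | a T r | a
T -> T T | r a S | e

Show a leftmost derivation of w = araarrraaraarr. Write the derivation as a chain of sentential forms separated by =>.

S => aTr   [S -> a T r]
aTr => aTTr   [T -> T T]
aTTr => araSTr   [T -> r a S]
araSTr => araSrTr   [S -> S r]
araSrTr => araSrrTr   [S -> S r]
araSrrTr => araarrTr   [S -> a]
araarrTr => araarrraSr   [T -> r a S]
araarrraSr => araarrraaTrr   [S -> a T r]
araarrraaTrr => araarrraaraSrr   [T -> r a S]
araarrraaraSrr => araarrraaraarr   [S -> a]

S=>aTr=>aTTr=>araSTr=>araSrTr=>araSrrTr=>araarrTr=>araarrraSr=>araarrraaTrr=>araarrraaraSrr=>araarrraaraarr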